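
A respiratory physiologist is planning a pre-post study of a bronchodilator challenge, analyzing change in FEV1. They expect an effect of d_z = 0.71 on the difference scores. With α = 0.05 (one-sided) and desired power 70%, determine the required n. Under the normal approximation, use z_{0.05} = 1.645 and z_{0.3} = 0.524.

For a paired (one-sample on differences) test: n = ((z_{α} + z_β) / d)².
z_{α} + z_β = 1.645 + 0.524 = 2.169.
n = (2.169 / 0.71)² = 3.055² = 9.33.
Round up.

n = 10 pairs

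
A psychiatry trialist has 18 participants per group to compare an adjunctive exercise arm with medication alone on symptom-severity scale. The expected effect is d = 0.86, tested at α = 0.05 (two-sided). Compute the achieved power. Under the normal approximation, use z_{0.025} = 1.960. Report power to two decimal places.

For two equal groups, power = Φ(d·√(n/2) − z_{α/2}).
d·√(n/2) = 0.86 × √(18/2) = 0.86 × 3.000 = 2.580.
z_β = 2.580 − 1.960 = 0.620.
Power = Φ(0.620) = 0.732.

power ≈ 0.73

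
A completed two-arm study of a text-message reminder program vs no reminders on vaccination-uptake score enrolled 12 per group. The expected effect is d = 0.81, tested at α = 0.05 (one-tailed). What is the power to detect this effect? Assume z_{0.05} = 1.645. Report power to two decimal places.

power ≈ 0.63

For two equal groups, power = Φ(d·√(n/2) − z_{α}).
d·√(n/2) = 0.81 × √(12/2) = 0.81 × 2.449 = 1.984.
z_β = 1.984 − 1.645 = 0.339.
Power = Φ(0.339) = 0.633.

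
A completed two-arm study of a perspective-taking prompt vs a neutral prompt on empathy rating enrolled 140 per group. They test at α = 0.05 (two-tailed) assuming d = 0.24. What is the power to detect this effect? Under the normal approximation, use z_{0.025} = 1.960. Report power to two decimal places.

For two equal groups, power = Φ(d·√(n/2) − z_{α/2}).
d·√(n/2) = 0.24 × √(140/2) = 0.24 × 8.367 = 2.008.
z_β = 2.008 − 1.960 = 0.048.
Power = Φ(0.048) = 0.519.

power ≈ 0.52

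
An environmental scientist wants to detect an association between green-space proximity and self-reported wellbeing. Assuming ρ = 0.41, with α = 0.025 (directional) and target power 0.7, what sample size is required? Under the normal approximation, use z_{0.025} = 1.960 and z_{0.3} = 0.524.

Fisher's z: C = ½·ln((1+r)/(1−r)) = ½·ln(2.3898) = 0.4356.
n = ((z_{α} + z_β)/C)² + 3.
(1.960 + 0.524) / 0.4356 = 2.484 / 0.4356 = 5.702.
n = 5.702² + 3 = 32.52 + 3 = 35.5.
Round up.

n = 36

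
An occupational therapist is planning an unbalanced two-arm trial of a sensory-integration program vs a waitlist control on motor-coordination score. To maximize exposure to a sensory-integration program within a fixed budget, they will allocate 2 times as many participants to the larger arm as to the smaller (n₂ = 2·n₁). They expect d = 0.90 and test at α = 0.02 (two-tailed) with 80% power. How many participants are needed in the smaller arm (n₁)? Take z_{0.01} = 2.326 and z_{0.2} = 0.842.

With allocation ratio k = n₂/n₁ = 2, Var(x̄₁−x̄₂) = σ²(1/n₁ + 1/(k·n₁)) = σ²·(k+1)/(k·n₁).
So n₁ = (1 + 1/k)·((z_{α/2} + z_β)/d)² = 1.500 × (3.168/0.90)².
n₁ = 1.500 × 12.39 = 18.6.
Round up: n₁ = 19, giving n₂ = 2 × 19 = 38.

n₁ = 19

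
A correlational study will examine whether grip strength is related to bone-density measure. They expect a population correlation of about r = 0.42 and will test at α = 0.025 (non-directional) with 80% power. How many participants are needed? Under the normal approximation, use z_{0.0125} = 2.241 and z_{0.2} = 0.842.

Fisher's z: C = ½·ln((1+r)/(1−r)) = ½·ln(2.4483) = 0.4477.
n = ((z_{α/2} + z_β)/C)² + 3.
(2.241 + 0.842) / 0.4477 = 3.083 / 0.4477 = 6.886.
n = 6.886² + 3 = 47.42 + 3 = 50.4.
Round up.

n = 51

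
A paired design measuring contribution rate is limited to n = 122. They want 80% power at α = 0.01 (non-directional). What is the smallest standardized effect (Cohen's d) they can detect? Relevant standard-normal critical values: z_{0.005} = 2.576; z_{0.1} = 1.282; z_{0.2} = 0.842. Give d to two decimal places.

d_min ≈ 0.31

For a single sample (or paired design) of n = 122: d_min = (z_{α/2} + z_β)/√n.
z-sum = 2.576 + 0.842 = 3.418.
d_min = 3.418 / √122 = 3.418 / 11.045 = 0.309.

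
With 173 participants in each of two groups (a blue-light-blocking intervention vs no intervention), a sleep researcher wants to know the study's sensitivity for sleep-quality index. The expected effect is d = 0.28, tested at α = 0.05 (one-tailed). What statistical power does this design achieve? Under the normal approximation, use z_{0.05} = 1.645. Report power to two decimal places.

power ≈ 0.83

For two equal groups, power = Φ(d·√(n/2) − z_{α}).
d·√(n/2) = 0.28 × √(173/2) = 0.28 × 9.301 = 2.604.
z_β = 2.604 − 1.645 = 0.959.
Power = Φ(0.959) = 0.831.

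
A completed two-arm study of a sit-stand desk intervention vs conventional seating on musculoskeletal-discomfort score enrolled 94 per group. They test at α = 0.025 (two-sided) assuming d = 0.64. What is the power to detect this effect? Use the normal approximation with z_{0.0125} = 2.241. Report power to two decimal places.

For two equal groups, power = Φ(d·√(n/2) − z_{α/2}).
d·√(n/2) = 0.64 × √(94/2) = 0.64 × 6.856 = 4.388.
z_β = 4.388 − 2.241 = 2.147.
Power = Φ(2.147) = 0.984.

power ≈ 0.98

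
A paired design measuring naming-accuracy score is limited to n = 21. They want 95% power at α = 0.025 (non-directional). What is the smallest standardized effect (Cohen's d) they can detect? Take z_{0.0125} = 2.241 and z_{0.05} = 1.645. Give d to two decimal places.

For a single sample (or paired design) of n = 21: d_min = (z_{α/2} + z_β)/√n.
z-sum = 2.241 + 1.645 = 3.886.
d_min = 3.886 / √21 = 3.886 / 4.583 = 0.848.

d_min ≈ 0.85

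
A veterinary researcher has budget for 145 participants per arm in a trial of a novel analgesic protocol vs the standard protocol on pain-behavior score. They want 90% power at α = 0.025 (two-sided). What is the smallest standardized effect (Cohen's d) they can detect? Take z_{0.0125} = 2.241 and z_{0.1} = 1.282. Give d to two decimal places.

For two independent groups of n = 145 each: d_min = (z_{α/2} + z_β)·√(2/n).
z-sum = 2.241 + 1.282 = 3.523.
d_min = 3.523 × √(2/145) = 3.523 × 0.1174 = 0.414.

d_min ≈ 0.41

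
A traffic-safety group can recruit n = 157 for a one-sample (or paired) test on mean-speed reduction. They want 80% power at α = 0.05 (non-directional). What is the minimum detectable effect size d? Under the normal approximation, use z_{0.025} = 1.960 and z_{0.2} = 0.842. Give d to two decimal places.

d_min ≈ 0.22

For a single sample (or paired design) of n = 157: d_min = (z_{α/2} + z_β)/√n.
z-sum = 1.960 + 0.842 = 2.802.
d_min = 2.802 / √157 = 2.802 / 12.530 = 0.224.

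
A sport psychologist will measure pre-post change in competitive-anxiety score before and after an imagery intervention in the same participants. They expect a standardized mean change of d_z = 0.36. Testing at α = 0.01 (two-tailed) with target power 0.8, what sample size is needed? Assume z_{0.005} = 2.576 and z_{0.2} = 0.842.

For a paired (one-sample on differences) test: n = ((z_{α/2} + z_β) / d)².
z_{α/2} + z_β = 2.576 + 0.842 = 3.418.
n = (3.418 / 0.36)² = 9.494² = 90.14.
Round up.

n = 91 pairs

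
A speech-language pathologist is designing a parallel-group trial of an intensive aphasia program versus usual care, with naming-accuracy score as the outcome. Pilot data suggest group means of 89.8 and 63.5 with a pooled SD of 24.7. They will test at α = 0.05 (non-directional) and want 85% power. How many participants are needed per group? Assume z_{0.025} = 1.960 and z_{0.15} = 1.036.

Cohen's d = |M₁ − M₂| / SD_pooled = |89.8 − 63.5| / 24.7 = 26.3 / 24.7 = 1.065.
For two independent groups with equal n: n = 2·((z_{α/2} + z_β) / d)².
z_{α/2} + z_β = 1.960 + 1.036 = 2.996.
n = 2 × (2.996 / 1.065)² = 2 × 2.813² = 2 × 7.91 = 15.8.
Round up to the next whole participant.

n = 16 per group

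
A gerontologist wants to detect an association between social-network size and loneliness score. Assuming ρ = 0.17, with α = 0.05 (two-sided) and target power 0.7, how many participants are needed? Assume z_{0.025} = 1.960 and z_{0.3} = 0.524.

Fisher's z: C = ½·ln((1+r)/(1−r)) = ½·ln(1.4096) = 0.1717.
n = ((z_{α/2} + z_β)/C)² + 3.
(1.960 + 0.524) / 0.1717 = 2.484 / 0.1717 = 14.467.
n = 14.467² + 3 = 209.30 + 3 = 212.3.
Round up.

n = 213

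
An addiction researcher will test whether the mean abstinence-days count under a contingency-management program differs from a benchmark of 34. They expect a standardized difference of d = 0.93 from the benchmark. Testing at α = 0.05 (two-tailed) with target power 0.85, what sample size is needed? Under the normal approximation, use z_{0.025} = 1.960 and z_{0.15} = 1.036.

n = 11

For a one-sample test: n = ((z_{α/2} + z_β) / d)².
z_{α/2} + z_β = 1.960 + 1.036 = 2.996.
n = (2.996 / 0.93)² = 3.222² = 10.38.
Round up.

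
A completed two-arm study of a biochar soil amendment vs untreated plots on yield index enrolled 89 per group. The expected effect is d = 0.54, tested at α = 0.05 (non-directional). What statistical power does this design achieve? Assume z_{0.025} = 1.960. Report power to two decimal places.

For two equal groups, power = Φ(d·√(n/2) − z_{α/2}).
d·√(n/2) = 0.54 × √(89/2) = 0.54 × 6.671 = 3.602.
z_β = 3.602 − 1.960 = 1.642.
Power = Φ(1.642) = 0.950.

power ≈ 0.95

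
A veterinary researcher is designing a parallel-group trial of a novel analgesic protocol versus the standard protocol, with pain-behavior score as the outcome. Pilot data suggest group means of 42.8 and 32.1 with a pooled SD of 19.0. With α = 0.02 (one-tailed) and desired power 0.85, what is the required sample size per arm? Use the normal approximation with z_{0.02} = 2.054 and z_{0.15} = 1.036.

n = 61 per group

Cohen's d = |M₁ − M₂| / SD_pooled = |42.8 − 32.1| / 19.0 = 10.7 / 19.0 = 0.563.
For two independent groups with equal n: n = 2·((z_{α} + z_β) / d)².
z_{α} + z_β = 2.054 + 1.036 = 3.090.
n = 2 × (3.090 / 0.563)² = 2 × 5.488² = 2 × 30.12 = 60.2.
Round up to the next whole participant.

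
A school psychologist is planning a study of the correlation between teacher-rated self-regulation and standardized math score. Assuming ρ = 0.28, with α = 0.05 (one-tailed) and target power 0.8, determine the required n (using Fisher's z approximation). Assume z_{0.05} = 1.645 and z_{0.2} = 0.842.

n = 78

Fisher's z: C = ½·ln((1+r)/(1−r)) = ½·ln(1.7778) = 0.2877.
n = ((z_{α} + z_β)/C)² + 3.
(1.645 + 0.842) / 0.2877 = 2.487 / 0.2877 = 8.644.
n = 8.644² + 3 = 74.73 + 3 = 77.7.
Round up.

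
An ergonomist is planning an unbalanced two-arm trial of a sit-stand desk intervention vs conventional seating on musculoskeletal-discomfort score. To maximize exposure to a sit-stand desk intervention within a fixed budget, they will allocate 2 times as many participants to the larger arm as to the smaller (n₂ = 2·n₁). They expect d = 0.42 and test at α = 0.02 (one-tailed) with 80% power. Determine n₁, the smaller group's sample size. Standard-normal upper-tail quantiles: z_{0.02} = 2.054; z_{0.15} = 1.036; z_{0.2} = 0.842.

n₁ = 72

With allocation ratio k = n₂/n₁ = 2, Var(x̄₁−x̄₂) = σ²(1/n₁ + 1/(k·n₁)) = σ²·(k+1)/(k·n₁).
So n₁ = (1 + 1/k)·((z_{α} + z_β)/d)² = 1.500 × (2.896/0.42)².
n₁ = 1.500 × 47.54 = 71.3.
Round up: n₁ = 72, giving n₂ = 2 × 72 = 144.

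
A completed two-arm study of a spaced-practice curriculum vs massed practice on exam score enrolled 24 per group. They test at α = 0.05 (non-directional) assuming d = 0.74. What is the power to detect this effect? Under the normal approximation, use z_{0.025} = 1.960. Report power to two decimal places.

power ≈ 0.73

For two equal groups, power = Φ(d·√(n/2) − z_{α/2}).
d·√(n/2) = 0.74 × √(24/2) = 0.74 × 3.464 = 2.563.
z_β = 2.563 − 1.960 = 0.603.
Power = Φ(0.603) = 0.727.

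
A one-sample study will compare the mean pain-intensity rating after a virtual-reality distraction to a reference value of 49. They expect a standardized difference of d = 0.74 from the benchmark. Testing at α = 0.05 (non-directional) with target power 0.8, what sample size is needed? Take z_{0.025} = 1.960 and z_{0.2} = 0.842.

n = 15

For a one-sample test: n = ((z_{α/2} + z_β) / d)².
z_{α/2} + z_β = 1.960 + 0.842 = 2.802.
n = (2.802 / 0.74)² = 3.786² = 14.34.
Round up.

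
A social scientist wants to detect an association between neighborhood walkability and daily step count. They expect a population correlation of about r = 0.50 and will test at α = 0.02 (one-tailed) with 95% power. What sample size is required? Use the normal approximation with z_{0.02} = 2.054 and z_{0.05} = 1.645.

n = 49

Fisher's z: C = ½·ln((1+r)/(1−r)) = ½·ln(3.0000) = 0.5493.
n = ((z_{α} + z_β)/C)² + 3.
(2.054 + 1.645) / 0.5493 = 3.699 / 0.5493 = 6.734.
n = 6.734² + 3 = 45.35 + 3 = 48.3.
Round up.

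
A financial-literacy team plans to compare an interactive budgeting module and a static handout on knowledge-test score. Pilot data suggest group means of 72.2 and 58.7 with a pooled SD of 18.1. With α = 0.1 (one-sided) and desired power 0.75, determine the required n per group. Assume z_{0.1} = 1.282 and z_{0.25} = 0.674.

Cohen's d = |M₁ − M₂| / SD_pooled = |72.2 − 58.7| / 18.1 = 13.5 / 18.1 = 0.746.
For two independent groups with equal n: n = 2·((z_{α} + z_β) / d)².
z_{α} + z_β = 1.282 + 0.674 = 1.956.
n = 2 × (1.956 / 0.746)² = 2 × 2.622² = 2 × 6.87 = 13.7.
Round up to the next whole participant.

n = 14 per group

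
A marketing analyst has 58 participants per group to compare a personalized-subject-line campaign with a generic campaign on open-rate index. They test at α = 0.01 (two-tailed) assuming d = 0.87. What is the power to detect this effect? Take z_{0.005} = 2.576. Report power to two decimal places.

power ≈ 0.98

For two equal groups, power = Φ(d·√(n/2) − z_{α/2}).
d·√(n/2) = 0.87 × √(58/2) = 0.87 × 5.385 = 4.685.
z_β = 4.685 − 2.576 = 2.109.
Power = Φ(2.109) = 0.983.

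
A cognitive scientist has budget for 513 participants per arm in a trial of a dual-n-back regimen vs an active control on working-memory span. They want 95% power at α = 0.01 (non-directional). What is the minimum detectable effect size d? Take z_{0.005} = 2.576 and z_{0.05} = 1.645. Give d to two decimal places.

For two independent groups of n = 513 each: d_min = (z_{α/2} + z_β)·√(2/n).
z-sum = 2.576 + 1.645 = 4.221.
d_min = 4.221 × √(2/513) = 4.221 × 0.0624 = 0.264.

d_min ≈ 0.26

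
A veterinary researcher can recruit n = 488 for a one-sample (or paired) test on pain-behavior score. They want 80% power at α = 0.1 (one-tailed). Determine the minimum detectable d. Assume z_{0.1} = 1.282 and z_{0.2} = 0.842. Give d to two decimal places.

d_min ≈ 0.10

For a single sample (or paired design) of n = 488: d_min = (z_{α} + z_β)/√n.
z-sum = 1.282 + 0.842 = 2.124.
d_min = 2.124 / √488 = 2.124 / 22.091 = 0.096.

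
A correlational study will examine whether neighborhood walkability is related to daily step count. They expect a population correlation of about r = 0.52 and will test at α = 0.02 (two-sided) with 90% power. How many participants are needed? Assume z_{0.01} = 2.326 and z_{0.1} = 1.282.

n = 43

Fisher's z: C = ½·ln((1+r)/(1−r)) = ½·ln(3.1667) = 0.5763.
n = ((z_{α/2} + z_β)/C)² + 3.
(2.326 + 1.282) / 0.5763 = 3.608 / 0.5763 = 6.261.
n = 6.261² + 3 = 39.20 + 3 = 42.2.
Round up.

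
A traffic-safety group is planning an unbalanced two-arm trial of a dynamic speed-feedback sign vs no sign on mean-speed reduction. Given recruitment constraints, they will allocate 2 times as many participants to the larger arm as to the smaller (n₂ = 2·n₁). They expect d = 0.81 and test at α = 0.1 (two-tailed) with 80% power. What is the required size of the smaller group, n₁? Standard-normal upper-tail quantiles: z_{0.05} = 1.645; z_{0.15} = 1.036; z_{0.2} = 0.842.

With allocation ratio k = n₂/n₁ = 2, Var(x̄₁−x̄₂) = σ²(1/n₁ + 1/(k·n₁)) = σ²·(k+1)/(k·n₁).
So n₁ = (1 + 1/k)·((z_{α/2} + z_β)/d)² = 1.500 × (2.487/0.81)².
n₁ = 1.500 × 9.43 = 14.1.
Round up: n₁ = 15, giving n₂ = 2 × 15 = 30.

n₁ = 15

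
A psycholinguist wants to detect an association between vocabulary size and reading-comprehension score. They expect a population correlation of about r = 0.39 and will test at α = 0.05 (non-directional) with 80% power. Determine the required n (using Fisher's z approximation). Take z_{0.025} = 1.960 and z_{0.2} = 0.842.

n = 50

Fisher's z: C = ½·ln((1+r)/(1−r)) = ½·ln(2.2787) = 0.4118.
n = ((z_{α/2} + z_β)/C)² + 3.
(1.960 + 0.842) / 0.4118 = 2.802 / 0.4118 = 6.804.
n = 6.804² + 3 = 46.30 + 3 = 49.3.
Round up.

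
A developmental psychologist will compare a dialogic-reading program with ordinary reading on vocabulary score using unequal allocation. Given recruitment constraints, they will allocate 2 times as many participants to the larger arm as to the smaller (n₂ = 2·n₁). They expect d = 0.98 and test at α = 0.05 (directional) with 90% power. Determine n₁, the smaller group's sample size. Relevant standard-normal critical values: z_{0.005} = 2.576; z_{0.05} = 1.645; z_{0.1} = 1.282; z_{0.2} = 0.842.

With allocation ratio k = n₂/n₁ = 2, Var(x̄₁−x̄₂) = σ²(1/n₁ + 1/(k·n₁)) = σ²·(k+1)/(k·n₁).
So n₁ = (1 + 1/k)·((z_{α} + z_β)/d)² = 1.500 × (2.927/0.98)².
n₁ = 1.500 × 8.92 = 13.4.
Round up: n₁ = 14, giving n₂ = 2 × 14 = 28.

n₁ = 14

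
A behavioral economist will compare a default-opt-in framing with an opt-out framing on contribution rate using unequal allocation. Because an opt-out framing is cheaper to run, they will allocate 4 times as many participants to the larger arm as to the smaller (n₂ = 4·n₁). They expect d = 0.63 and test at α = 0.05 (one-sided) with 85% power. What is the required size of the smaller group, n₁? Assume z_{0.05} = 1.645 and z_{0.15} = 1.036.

With allocation ratio k = n₂/n₁ = 4, Var(x̄₁−x̄₂) = σ²(1/n₁ + 1/(k·n₁)) = σ²·(k+1)/(k·n₁).
So n₁ = (1 + 1/k)·((z_{α} + z_β)/d)² = 1.250 × (2.681/0.63)².
n₁ = 1.250 × 18.11 = 22.6.
Round up: n₁ = 23, giving n₂ = 4 × 23 = 92.

n₁ = 23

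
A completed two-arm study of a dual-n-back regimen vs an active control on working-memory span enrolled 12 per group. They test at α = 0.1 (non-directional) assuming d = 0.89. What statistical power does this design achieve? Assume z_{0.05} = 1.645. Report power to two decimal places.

For two equal groups, power = Φ(d·√(n/2) − z_{α/2}).
d·√(n/2) = 0.89 × √(12/2) = 0.89 × 2.449 = 2.180.
z_β = 2.180 − 1.645 = 0.535.
Power = Φ(0.535) = 0.704.

power ≈ 0.70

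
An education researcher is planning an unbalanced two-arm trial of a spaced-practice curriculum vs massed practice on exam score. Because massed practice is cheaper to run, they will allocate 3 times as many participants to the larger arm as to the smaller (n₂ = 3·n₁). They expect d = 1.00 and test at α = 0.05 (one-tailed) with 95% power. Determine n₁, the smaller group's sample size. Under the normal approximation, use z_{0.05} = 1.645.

With allocation ratio k = n₂/n₁ = 3, Var(x̄₁−x̄₂) = σ²(1/n₁ + 1/(k·n₁)) = σ²·(k+1)/(k·n₁).
So n₁ = (1 + 1/k)·((z_{α} + z_β)/d)² = 1.333 × (3.290/1.00)².
n₁ = 1.333 × 10.82 = 14.4.
Round up: n₁ = 15, giving n₂ = 3 × 15 = 45.

n₁ = 15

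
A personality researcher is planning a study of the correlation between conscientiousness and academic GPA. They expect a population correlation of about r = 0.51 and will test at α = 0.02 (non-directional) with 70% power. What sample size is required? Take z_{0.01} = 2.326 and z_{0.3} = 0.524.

n = 29

Fisher's z: C = ½·ln((1+r)/(1−r)) = ½·ln(3.0816) = 0.5627.
n = ((z_{α/2} + z_β)/C)² + 3.
(2.326 + 0.524) / 0.5627 = 2.850 / 0.5627 = 5.065.
n = 5.065² + 3 = 25.65 + 3 = 28.7.
Round up.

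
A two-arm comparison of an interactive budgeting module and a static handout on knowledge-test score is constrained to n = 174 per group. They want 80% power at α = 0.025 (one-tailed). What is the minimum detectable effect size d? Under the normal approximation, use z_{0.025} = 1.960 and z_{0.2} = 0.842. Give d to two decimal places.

d_min ≈ 0.30

For two independent groups of n = 174 each: d_min = (z_{α} + z_β)·√(2/n).
z-sum = 1.960 + 0.842 = 2.802.
d_min = 2.802 × √(2/174) = 2.802 × 0.1072 = 0.300.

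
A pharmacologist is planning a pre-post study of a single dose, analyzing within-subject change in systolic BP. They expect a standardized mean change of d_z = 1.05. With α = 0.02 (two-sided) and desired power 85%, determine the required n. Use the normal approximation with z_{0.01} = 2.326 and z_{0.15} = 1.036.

For a paired (one-sample on differences) test: n = ((z_{α/2} + z_β) / d)².
z_{α/2} + z_β = 2.326 + 1.036 = 3.362.
n = (3.362 / 1.05)² = 3.202² = 10.25.
Round up.

n = 11 pairs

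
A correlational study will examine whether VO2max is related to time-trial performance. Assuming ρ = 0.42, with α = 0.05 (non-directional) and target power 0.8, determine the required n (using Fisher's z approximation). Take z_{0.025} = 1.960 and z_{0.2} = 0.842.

n = 43

Fisher's z: C = ½·ln((1+r)/(1−r)) = ½·ln(2.4483) = 0.4477.
n = ((z_{α/2} + z_β)/C)² + 3.
(1.960 + 0.842) / 0.4477 = 2.802 / 0.4477 = 6.259.
n = 6.259² + 3 = 39.17 + 3 = 42.2.
Round up.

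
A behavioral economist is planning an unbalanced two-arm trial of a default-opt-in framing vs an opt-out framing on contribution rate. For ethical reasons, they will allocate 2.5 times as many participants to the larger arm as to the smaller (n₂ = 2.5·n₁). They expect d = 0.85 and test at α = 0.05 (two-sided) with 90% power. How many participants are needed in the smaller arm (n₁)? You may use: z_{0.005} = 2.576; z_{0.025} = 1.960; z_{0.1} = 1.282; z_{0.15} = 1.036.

n₁ = 21

With allocation ratio k = n₂/n₁ = 2.5, Var(x̄₁−x̄₂) = σ²(1/n₁ + 1/(k·n₁)) = σ²·(k+1)/(k·n₁).
So n₁ = (1 + 1/k)·((z_{α/2} + z_β)/d)² = 1.400 × (3.242/0.85)².
n₁ = 1.400 × 14.55 = 20.4.
Round up: n₁ = 21, giving n₂ = ⌈2.5 × 21⌉ = ⌈52.5⌉ = 53.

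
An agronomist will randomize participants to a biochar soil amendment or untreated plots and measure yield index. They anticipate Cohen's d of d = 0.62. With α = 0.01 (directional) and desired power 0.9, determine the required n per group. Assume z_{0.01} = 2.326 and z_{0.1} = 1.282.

For two independent groups with equal n: n = 2·((z_{α} + z_β) / d)².
z_{α} + z_β = 2.326 + 1.282 = 3.608.
n = 2 × (3.608 / 0.62)² = 2 × 5.819² = 2 × 33.86 = 67.7.
Round up to the next whole participant.

n = 68 per group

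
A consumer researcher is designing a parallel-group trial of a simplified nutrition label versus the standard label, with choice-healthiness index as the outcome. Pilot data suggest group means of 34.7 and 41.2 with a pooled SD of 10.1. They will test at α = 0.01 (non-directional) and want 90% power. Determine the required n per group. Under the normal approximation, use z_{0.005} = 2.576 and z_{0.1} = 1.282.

Cohen's d = |M₁ − M₂| / SD_pooled = |34.7 − 41.2| / 10.1 = 6.5 / 10.1 = 0.644.
For two independent groups with equal n: n = 2·((z_{α/2} + z_β) / d)².
z_{α/2} + z_β = 2.576 + 1.282 = 3.858.
n = 2 × (3.858 / 0.644)² = 2 × 5.991² = 2 × 35.89 = 71.8.
Round up to the next whole participant.

n = 72 per group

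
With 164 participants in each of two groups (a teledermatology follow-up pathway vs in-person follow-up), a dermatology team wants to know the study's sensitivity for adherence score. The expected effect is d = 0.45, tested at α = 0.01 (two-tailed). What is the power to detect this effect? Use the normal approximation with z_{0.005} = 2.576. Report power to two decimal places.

power ≈ 0.93

For two equal groups, power = Φ(d·√(n/2) − z_{α/2}).
d·√(n/2) = 0.45 × √(164/2) = 0.45 × 9.055 = 4.075.
z_β = 4.075 − 2.576 = 1.499.
Power = Φ(1.499) = 0.933.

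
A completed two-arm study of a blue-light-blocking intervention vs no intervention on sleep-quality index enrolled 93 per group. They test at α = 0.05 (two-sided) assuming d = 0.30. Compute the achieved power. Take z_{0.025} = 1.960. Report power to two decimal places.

For two equal groups, power = Φ(d·√(n/2) − z_{α/2}).
d·√(n/2) = 0.30 × √(93/2) = 0.30 × 6.819 = 2.046.
z_β = 2.046 − 1.960 = 0.086.
Power = Φ(0.086) = 0.534.

power ≈ 0.53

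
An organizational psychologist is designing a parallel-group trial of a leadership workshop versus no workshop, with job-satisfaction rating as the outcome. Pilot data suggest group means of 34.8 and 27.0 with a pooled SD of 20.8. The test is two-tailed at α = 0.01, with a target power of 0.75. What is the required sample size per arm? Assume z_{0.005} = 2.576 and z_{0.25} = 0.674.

n = 151 per group

Cohen's d = |M₁ − M₂| / SD_pooled = |34.8 − 27.0| / 20.8 = 7.8 / 20.8 = 0.375.
For two independent groups with equal n: n = 2·((z_{α/2} + z_β) / d)².
z_{α/2} + z_β = 2.576 + 0.674 = 3.250.
n = 2 × (3.250 / 0.375)² = 2 × 8.667² = 2 × 75.11 = 150.2.
Round up to the next whole participant.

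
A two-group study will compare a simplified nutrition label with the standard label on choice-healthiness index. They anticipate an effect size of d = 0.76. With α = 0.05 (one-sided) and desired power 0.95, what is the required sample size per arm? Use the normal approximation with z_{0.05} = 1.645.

n = 38 per group

For two independent groups with equal n: n = 2·((z_{α} + z_β) / d)².
z_{α} + z_β = 1.645 + 1.645 = 3.290.
n = 2 × (3.290 / 0.76)² = 2 × 4.329² = 2 × 18.74 = 37.5.
Round up to the next whole participant.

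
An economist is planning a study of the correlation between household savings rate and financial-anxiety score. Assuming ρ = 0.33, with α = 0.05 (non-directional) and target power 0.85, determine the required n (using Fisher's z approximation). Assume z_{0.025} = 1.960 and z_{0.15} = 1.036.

Fisher's z: C = ½·ln((1+r)/(1−r)) = ½·ln(1.9851) = 0.3428.
n = ((z_{α/2} + z_β)/C)² + 3.
(1.960 + 1.036) / 0.3428 = 2.996 / 0.3428 = 8.740.
n = 8.740² + 3 = 76.38 + 3 = 79.4.
Round up.

n = 80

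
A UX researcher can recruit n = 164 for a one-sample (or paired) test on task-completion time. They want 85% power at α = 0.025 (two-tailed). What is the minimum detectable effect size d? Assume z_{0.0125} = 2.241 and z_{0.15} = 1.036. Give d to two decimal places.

d_min ≈ 0.26

For a single sample (or paired design) of n = 164: d_min = (z_{α/2} + z_β)/√n.
z-sum = 2.241 + 1.036 = 3.277.
d_min = 3.277 / √164 = 3.277 / 12.806 = 0.256.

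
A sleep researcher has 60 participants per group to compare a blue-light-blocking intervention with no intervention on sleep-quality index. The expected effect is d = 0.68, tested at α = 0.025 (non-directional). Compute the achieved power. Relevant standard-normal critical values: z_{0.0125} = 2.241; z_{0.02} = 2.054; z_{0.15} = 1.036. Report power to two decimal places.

For two equal groups, power = Φ(d·√(n/2) − z_{α/2}).
d·√(n/2) = 0.68 × √(60/2) = 0.68 × 5.477 = 3.725.
z_β = 3.725 − 2.241 = 1.484.
Power = Φ(1.484) = 0.931.

power ≈ 0.93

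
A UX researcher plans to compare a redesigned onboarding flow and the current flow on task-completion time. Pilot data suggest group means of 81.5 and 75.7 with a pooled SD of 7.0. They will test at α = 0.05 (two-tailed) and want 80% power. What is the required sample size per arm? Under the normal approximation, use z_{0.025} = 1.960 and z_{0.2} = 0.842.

n = 23 per group

Cohen's d = |M₁ − M₂| / SD_pooled = |81.5 − 75.7| / 7.0 = 5.8 / 7.0 = 0.829.
For two independent groups with equal n: n = 2·((z_{α/2} + z_β) / d)².
z_{α/2} + z_β = 1.960 + 0.842 = 2.802.
n = 2 × (2.802 / 0.829)² = 2 × 3.380² = 2 × 11.42 = 22.8.
Round up to the next whole participant.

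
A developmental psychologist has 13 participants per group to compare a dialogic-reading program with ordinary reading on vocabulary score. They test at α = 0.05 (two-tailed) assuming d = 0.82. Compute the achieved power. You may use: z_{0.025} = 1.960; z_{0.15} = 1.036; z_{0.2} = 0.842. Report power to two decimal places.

For two equal groups, power = Φ(d·√(n/2) − z_{α/2}).
d·√(n/2) = 0.82 × √(13/2) = 0.82 × 2.550 = 2.091.
z_β = 2.091 − 1.960 = 0.131.
Power = Φ(0.131) = 0.552.

power ≈ 0.55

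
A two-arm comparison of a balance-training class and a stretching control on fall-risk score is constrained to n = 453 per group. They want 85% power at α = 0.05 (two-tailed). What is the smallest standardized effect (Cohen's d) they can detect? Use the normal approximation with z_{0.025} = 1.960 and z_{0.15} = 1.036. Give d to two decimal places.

For two independent groups of n = 453 each: d_min = (z_{α/2} + z_β)·√(2/n).
z-sum = 1.960 + 1.036 = 2.996.
d_min = 2.996 × √(2/453) = 2.996 × 0.0664 = 0.199.

d_min ≈ 0.20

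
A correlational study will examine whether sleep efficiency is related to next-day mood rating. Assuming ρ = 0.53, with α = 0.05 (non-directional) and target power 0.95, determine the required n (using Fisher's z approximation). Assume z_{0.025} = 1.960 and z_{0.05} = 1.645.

Fisher's z: C = ½·ln((1+r)/(1−r)) = ½·ln(3.2553) = 0.5901.
n = ((z_{α/2} + z_β)/C)² + 3.
(1.960 + 1.645) / 0.5901 = 3.605 / 0.5901 = 6.109.
n = 6.109² + 3 = 37.32 + 3 = 40.3.
Round up.

n = 41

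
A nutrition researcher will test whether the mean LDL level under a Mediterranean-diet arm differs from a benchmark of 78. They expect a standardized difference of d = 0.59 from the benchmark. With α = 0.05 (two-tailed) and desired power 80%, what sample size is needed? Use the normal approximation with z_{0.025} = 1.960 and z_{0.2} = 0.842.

n = 23

For a one-sample test: n = ((z_{α/2} + z_β) / d)².
z_{α/2} + z_β = 1.960 + 0.842 = 2.802.
n = (2.802 / 0.59)² = 4.749² = 22.55.
Round up.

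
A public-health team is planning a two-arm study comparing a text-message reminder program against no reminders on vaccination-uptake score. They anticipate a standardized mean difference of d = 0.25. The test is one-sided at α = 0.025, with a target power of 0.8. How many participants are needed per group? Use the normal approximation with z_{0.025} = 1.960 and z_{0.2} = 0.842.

n = 252 per group

For two independent groups with equal n: n = 2·((z_{α} + z_β) / d)².
z_{α} + z_β = 1.960 + 0.842 = 2.802.
n = 2 × (2.802 / 0.25)² = 2 × 11.208² = 2 × 125.62 = 251.2.
Round up to the next whole participant.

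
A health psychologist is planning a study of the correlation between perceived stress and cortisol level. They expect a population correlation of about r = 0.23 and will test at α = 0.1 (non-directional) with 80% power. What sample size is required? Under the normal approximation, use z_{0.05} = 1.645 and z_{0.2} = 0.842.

n = 116

Fisher's z: C = ½·ln((1+r)/(1−r)) = ½·ln(1.5974) = 0.2342.
n = ((z_{α/2} + z_β)/C)² + 3.
(1.645 + 0.842) / 0.2342 = 2.487 / 0.2342 = 10.619.
n = 10.619² + 3 = 112.77 + 3 = 115.8.
Round up.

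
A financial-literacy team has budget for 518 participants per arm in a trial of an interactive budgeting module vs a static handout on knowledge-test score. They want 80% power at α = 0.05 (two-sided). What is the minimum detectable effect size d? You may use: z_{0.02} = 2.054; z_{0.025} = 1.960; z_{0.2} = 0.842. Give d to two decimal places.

d_min ≈ 0.17

For two independent groups of n = 518 each: d_min = (z_{α/2} + z_β)·√(2/n).
z-sum = 1.960 + 0.842 = 2.802.
d_min = 2.802 × √(2/518) = 2.802 × 0.0621 = 0.174.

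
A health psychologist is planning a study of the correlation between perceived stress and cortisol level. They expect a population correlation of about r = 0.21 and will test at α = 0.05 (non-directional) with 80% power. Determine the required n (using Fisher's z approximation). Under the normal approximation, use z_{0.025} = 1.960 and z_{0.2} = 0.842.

Fisher's z: C = ½·ln((1+r)/(1−r)) = ½·ln(1.5316) = 0.2132.
n = ((z_{α/2} + z_β)/C)² + 3.
(1.960 + 0.842) / 0.2132 = 2.802 / 0.2132 = 13.143.
n = 13.143² + 3 = 172.73 + 3 = 175.7.
Round up.

n = 176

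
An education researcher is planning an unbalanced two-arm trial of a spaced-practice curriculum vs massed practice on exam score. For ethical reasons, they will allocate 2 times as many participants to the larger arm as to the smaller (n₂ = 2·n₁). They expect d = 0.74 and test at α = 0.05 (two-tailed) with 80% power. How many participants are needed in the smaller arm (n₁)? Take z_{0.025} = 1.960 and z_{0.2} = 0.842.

With allocation ratio k = n₂/n₁ = 2, Var(x̄₁−x̄₂) = σ²(1/n₁ + 1/(k·n₁)) = σ²·(k+1)/(k·n₁).
So n₁ = (1 + 1/k)·((z_{α/2} + z_β)/d)² = 1.500 × (2.802/0.74)².
n₁ = 1.500 × 14.34 = 21.5.
Round up: n₁ = 22, giving n₂ = 2 × 22 = 44.

n₁ = 22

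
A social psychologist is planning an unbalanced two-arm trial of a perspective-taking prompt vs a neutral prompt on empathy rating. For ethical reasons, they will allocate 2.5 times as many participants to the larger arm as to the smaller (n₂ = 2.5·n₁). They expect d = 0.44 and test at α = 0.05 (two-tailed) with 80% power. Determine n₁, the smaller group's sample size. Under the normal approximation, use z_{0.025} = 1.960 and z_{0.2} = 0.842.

n₁ = 57

With allocation ratio k = n₂/n₁ = 2.5, Var(x̄₁−x̄₂) = σ²(1/n₁ + 1/(k·n₁)) = σ²·(k+1)/(k·n₁).
So n₁ = (1 + 1/k)·((z_{α/2} + z_β)/d)² = 1.400 × (2.802/0.44)².
n₁ = 1.400 × 40.55 = 56.8.
Round up: n₁ = 57, giving n₂ = ⌈2.5 × 57⌉ = ⌈142.5⌉ = 143.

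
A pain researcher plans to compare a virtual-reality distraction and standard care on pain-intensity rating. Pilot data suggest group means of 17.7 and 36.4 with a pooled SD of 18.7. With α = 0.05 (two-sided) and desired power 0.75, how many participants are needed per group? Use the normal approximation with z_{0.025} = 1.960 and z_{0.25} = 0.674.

Cohen's d = |M₁ − M₂| / SD_pooled = |17.7 − 36.4| / 18.7 = 18.7 / 18.7 = 1.000.
For two independent groups with equal n: n = 2·((z_{α/2} + z_β) / d)².
z_{α/2} + z_β = 1.960 + 0.674 = 2.634.
n = 2 × (2.634 / 1.000)² = 2 × 2.634² = 2 × 6.94 = 13.9.
Round up to the next whole participant.

n = 14 per group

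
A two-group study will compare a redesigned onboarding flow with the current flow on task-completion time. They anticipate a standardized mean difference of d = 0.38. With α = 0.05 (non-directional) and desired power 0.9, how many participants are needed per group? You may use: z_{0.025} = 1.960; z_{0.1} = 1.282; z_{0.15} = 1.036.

For two independent groups with equal n: n = 2·((z_{α/2} + z_β) / d)².
z_{α/2} + z_β = 1.960 + 1.282 = 3.242.
n = 2 × (3.242 / 0.38)² = 2 × 8.532² = 2 × 72.79 = 145.6.
Round up to the next whole participant.

n = 146 per group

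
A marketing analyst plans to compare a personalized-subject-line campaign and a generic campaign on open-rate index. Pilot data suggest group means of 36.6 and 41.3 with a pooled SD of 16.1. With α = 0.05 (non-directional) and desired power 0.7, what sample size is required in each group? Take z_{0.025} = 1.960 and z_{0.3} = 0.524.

Cohen's d = |M₁ − M₂| / SD_pooled = |36.6 − 41.3| / 16.1 = 4.7 / 16.1 = 0.292.
For two independent groups with equal n: n = 2·((z_{α/2} + z_β) / d)².
z_{α/2} + z_β = 1.960 + 0.524 = 2.484.
n = 2 × (2.484 / 0.292)² = 2 × 8.507² = 2 × 72.37 = 144.7.
Round up to the next whole participant.

n = 145 per group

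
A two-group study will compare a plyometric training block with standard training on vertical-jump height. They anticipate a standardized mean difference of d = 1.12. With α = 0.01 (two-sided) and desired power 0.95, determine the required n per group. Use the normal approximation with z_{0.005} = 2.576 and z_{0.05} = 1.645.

n = 29 per group

For two independent groups with equal n: n = 2·((z_{α/2} + z_β) / d)².
z_{α/2} + z_β = 2.576 + 1.645 = 4.221.
n = 2 × (4.221 / 1.12)² = 2 × 3.769² = 2 × 14.20 = 28.4.
Round up to the next whole participant.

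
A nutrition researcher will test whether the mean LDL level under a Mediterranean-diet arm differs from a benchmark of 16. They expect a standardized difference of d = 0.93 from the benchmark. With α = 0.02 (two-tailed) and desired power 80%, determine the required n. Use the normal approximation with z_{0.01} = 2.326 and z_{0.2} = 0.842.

n = 12

For a one-sample test: n = ((z_{α/2} + z_β) / d)².
z_{α/2} + z_β = 2.326 + 0.842 = 3.168.
n = (3.168 / 0.93)² = 3.406² = 11.60.
Round up.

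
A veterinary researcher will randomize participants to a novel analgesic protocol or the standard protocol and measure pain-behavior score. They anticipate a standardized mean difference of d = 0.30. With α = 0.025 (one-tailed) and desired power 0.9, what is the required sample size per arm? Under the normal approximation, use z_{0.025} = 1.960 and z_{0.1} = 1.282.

For two independent groups with equal n: n = 2·((z_{α} + z_β) / d)².
z_{α} + z_β = 1.960 + 1.282 = 3.242.
n = 2 × (3.242 / 0.30)² = 2 × 10.807² = 2 × 116.78 = 233.6.
Round up to the next whole participant.

n = 234 per group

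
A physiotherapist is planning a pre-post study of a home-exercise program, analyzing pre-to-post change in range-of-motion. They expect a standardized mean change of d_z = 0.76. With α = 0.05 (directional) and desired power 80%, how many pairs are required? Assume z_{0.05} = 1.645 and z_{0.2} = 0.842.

n = 11 pairs

For a paired (one-sample on differences) test: n = ((z_{α} + z_β) / d)².
z_{α} + z_β = 1.645 + 0.842 = 2.487.
n = (2.487 / 0.76)² = 3.272² = 10.71.
Round up.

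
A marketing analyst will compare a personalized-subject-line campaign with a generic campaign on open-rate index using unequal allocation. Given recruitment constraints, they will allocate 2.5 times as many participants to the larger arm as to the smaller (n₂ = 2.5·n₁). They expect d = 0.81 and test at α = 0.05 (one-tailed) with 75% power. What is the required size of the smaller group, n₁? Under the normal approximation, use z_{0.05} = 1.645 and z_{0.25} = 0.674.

n₁ = 12

With allocation ratio k = n₂/n₁ = 2.5, Var(x̄₁−x̄₂) = σ²(1/n₁ + 1/(k·n₁)) = σ²·(k+1)/(k·n₁).
So n₁ = (1 + 1/k)·((z_{α} + z_β)/d)² = 1.400 × (2.319/0.81)².
n₁ = 1.400 × 8.20 = 11.5.
Round up: n₁ = 12, giving n₂ = 2.5 × 12 = 30.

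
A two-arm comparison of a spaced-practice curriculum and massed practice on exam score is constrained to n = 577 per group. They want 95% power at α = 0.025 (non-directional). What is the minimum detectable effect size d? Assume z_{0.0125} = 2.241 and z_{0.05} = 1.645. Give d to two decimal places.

d_min ≈ 0.23

For two independent groups of n = 577 each: d_min = (z_{α/2} + z_β)·√(2/n).
z-sum = 2.241 + 1.645 = 3.886.
d_min = 3.886 × √(2/577) = 3.886 × 0.0589 = 0.229.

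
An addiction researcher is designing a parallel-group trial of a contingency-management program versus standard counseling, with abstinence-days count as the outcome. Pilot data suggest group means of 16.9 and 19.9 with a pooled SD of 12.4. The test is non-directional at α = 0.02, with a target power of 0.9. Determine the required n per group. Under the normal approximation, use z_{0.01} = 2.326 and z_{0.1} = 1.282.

Cohen's d = |M₁ − M₂| / SD_pooled = |16.9 − 19.9| / 12.4 = 3.0 / 12.4 = 0.242.
For two independent groups with equal n: n = 2·((z_{α/2} + z_β) / d)².
z_{α/2} + z_β = 2.326 + 1.282 = 3.608.
n = 2 × (3.608 / 0.242)² = 2 × 14.909² = 2 × 222.28 = 444.6.
Round up to the next whole participant.

n = 445 per group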